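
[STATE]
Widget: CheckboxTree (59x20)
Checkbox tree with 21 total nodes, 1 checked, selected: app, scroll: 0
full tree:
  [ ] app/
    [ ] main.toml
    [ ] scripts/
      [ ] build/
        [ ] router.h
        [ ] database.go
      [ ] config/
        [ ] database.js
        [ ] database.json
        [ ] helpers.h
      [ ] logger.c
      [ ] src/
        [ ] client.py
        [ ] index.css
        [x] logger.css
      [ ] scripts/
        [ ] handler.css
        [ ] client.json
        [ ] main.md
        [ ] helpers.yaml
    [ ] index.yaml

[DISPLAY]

>[-] app/                                                  
   [ ] main.toml                                           
   [-] scripts/                                            
     [ ] build/                                            
       [ ] router.h                                        
       [ ] database.go                                     
     [ ] config/                                           
       [ ] database.js                                     
       [ ] database.json                                   
       [ ] helpers.h                                       
     [ ] logger.c                                          
     [-] src/                                              
       [ ] client.py                                       
       [ ] index.css                                       
       [x] logger.css                                      
     [ ] scripts/                                          
       [ ] handler.css                                     
       [ ] client.json                                     
       [ ] main.md                                         
       [ ] helpers.yaml                                    


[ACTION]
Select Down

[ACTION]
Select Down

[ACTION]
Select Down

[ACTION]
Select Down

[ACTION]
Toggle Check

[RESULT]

 [-] app/                                                  
   [ ] main.toml                                           
   [-] scripts/                                            
     [-] build/                                            
>      [x] router.h                                        
       [ ] database.go                                     
     [ ] config/                                           
       [ ] database.js                                     
       [ ] database.json                                   
       [ ] helpers.h                                       
     [ ] logger.c                                          
     [-] src/                                              
       [ ] client.py                                       
       [ ] index.css                                       
       [x] logger.css                                      
     [ ] scripts/                                          
       [ ] handler.css                                     
       [ ] client.json                                     
       [ ] main.md                                         
       [ ] helpers.yaml                                    


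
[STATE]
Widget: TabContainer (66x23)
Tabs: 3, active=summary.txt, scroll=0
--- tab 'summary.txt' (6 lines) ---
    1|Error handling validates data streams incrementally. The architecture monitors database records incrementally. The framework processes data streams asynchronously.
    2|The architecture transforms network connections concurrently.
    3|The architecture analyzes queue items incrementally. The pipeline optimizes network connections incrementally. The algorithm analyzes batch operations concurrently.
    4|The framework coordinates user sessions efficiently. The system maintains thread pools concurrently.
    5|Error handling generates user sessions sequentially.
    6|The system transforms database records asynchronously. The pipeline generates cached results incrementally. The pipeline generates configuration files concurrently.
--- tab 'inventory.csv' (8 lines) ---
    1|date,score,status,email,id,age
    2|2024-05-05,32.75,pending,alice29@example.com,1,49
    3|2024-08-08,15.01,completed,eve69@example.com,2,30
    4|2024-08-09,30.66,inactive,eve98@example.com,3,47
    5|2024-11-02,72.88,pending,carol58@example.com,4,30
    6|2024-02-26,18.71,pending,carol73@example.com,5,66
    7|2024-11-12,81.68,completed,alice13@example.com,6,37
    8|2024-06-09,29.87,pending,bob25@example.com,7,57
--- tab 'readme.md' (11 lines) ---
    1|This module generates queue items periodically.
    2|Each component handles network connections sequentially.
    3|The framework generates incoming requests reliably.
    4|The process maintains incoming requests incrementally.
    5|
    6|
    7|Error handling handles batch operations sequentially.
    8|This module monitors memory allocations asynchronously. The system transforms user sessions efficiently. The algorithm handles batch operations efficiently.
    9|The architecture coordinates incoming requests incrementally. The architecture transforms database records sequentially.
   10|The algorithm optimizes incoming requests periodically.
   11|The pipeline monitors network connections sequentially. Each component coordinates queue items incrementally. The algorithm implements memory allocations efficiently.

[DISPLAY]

[summary.txt]│ inventory.csv │ readme.md                          
──────────────────────────────────────────────────────────────────
Error handling validates data streams incrementally. The architect
The architecture transforms network connections concurrently.     
The architecture analyzes queue items incrementally. The pipeline 
The framework coordinates user sessions efficiently. The system ma
Error handling generates user sessions sequentially.              
The system transforms database records asynchronously. The pipelin
                                                                  
                                                                  
                                                                  
                                                                  
                                                                  
                                                                  
                                                                  
                                                                  
                                                                  
                                                                  
                                                                  
                                                                  
                                                                  
                                                                  
                                                                  


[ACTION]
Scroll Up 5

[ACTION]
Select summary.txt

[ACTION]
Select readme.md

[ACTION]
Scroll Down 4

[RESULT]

 summary.txt │ inventory.csv │[readme.md]                         
──────────────────────────────────────────────────────────────────
                                                                  
                                                                  
Error handling handles batch operations sequentially.             
This module monitors memory allocations asynchronously. The system
The architecture coordinates incoming requests incrementally. The 
The algorithm optimizes incoming requests periodically.           
The pipeline monitors network connections sequentially. Each compo
                                                                  
                                                                  
                                                                  
                                                                  
                                                                  
                                                                  
                                                                  
                                                                  
                                                                  
                                                                  
                                                                  
                                                                  
                                                                  
                                                                  


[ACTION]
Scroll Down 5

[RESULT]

 summary.txt │ inventory.csv │[readme.md]                         
──────────────────────────────────────────────────────────────────
The algorithm optimizes incoming requests periodically.           
The pipeline monitors network connections sequentially. Each compo
                                                                  
                                                                  
                                                                  
                                                                  
                                                                  
                                                                  
                                                                  
                                                                  
                                                                  
                                                                  
                                                                  
                                                                  
                                                                  
                                                                  
                                                                  
                                                                  
                                                                  
                                                                  
                                                                  


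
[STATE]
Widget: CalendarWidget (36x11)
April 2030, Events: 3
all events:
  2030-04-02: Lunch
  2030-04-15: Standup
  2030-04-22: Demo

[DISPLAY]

             April 2030             
Mo Tu We Th Fr Sa Su                
 1  2*  3  4  5  6  7               
 8  9 10 11 12 13 14                
15* 16 17 18 19 20 21               
22* 23 24 25 26 27 28               
29 30                               
                                    
                                    
                                    
                                    


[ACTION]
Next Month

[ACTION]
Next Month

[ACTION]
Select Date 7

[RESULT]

             June 2030              
Mo Tu We Th Fr Sa Su                
                1  2                
 3  4  5  6 [ 7]  8  9              
10 11 12 13 14 15 16                
17 18 19 20 21 22 23                
24 25 26 27 28 29 30                
                                    
                                    
                                    
                                    


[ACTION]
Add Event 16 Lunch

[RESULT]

             June 2030              
Mo Tu We Th Fr Sa Su                
                1  2                
 3  4  5  6 [ 7]  8  9              
10 11 12 13 14 15 16*               
17 18 19 20 21 22 23                
24 25 26 27 28 29 30                
                                    
                                    
                                    
                                    


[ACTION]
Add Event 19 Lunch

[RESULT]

             June 2030              
Mo Tu We Th Fr Sa Su                
                1  2                
 3  4  5  6 [ 7]  8  9              
10 11 12 13 14 15 16*               
17 18 19* 20 21 22 23               
24 25 26 27 28 29 30                
                                    
                                    
                                    
                                    


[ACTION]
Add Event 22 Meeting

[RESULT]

             June 2030              
Mo Tu We Th Fr Sa Su                
                1  2                
 3  4  5  6 [ 7]  8  9              
10 11 12 13 14 15 16*               
17 18 19* 20 21 22* 23              
24 25 26 27 28 29 30                
                                    
                                    
                                    
                                    


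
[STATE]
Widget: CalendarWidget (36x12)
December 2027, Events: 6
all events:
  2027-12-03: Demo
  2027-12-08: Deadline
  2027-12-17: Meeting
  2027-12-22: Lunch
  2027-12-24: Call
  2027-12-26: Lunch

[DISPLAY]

           December 2027            
Mo Tu We Th Fr Sa Su                
       1  2  3*  4  5               
 6  7  8*  9 10 11 12               
13 14 15 16 17* 18 19               
20 21 22* 23 24* 25 26*             
27 28 29 30 31                      
                                    
                                    
                                    
                                    
                                    


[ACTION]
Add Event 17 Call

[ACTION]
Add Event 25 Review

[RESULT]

           December 2027            
Mo Tu We Th Fr Sa Su                
       1  2  3*  4  5               
 6  7  8*  9 10 11 12               
13 14 15 16 17* 18 19               
20 21 22* 23 24* 25* 26*            
27 28 29 30 31                      
                                    
                                    
                                    
                                    
                                    


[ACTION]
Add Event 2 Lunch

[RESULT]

           December 2027            
Mo Tu We Th Fr Sa Su                
       1  2*  3*  4  5              
 6  7  8*  9 10 11 12               
13 14 15 16 17* 18 19               
20 21 22* 23 24* 25* 26*            
27 28 29 30 31                      
                                    
                                    
                                    
                                    
                                    


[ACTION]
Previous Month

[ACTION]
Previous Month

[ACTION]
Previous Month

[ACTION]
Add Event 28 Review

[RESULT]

           September 2027           
Mo Tu We Th Fr Sa Su                
       1  2  3  4  5                
 6  7  8  9 10 11 12                
13 14 15 16 17 18 19                
20 21 22 23 24 25 26                
27 28* 29 30                        
                                    
                                    
                                    
                                    
                                    


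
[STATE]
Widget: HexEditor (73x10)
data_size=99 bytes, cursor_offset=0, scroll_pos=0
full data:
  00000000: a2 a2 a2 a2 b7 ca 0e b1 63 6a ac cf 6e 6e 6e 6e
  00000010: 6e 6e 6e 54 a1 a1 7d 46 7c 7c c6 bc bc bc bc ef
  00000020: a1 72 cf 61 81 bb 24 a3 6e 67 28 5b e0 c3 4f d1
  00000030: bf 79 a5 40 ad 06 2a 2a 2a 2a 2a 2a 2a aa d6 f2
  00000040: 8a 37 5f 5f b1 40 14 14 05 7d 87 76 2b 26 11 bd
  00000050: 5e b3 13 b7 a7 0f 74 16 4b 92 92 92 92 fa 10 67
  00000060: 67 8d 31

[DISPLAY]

00000000  A2 a2 a2 a2 b7 ca 0e b1  63 6a ac cf 6e 6e 6e 6e  |........cj..
00000010  6e 6e 6e 54 a1 a1 7d 46  7c 7c c6 bc bc bc bc ef  |nnnT..}F||..
00000020  a1 72 cf 61 81 bb 24 a3  6e 67 28 5b e0 c3 4f d1  |.r.a..$.ng([
00000030  bf 79 a5 40 ad 06 2a 2a  2a 2a 2a 2a 2a aa d6 f2  |.y.@..******
00000040  8a 37 5f 5f b1 40 14 14  05 7d 87 76 2b 26 11 bd  |.7__.@...}.v
00000050  5e b3 13 b7 a7 0f 74 16  4b 92 92 92 92 fa 10 67  |^.....t.K...
00000060  67 8d 31                                          |g.1         
                                                                         
                                                                         
                                                                         


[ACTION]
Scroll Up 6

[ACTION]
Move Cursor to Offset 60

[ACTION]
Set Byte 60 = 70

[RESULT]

00000000  a2 a2 a2 a2 b7 ca 0e b1  63 6a ac cf 6e 6e 6e 6e  |........cj..
00000010  6e 6e 6e 54 a1 a1 7d 46  7c 7c c6 bc bc bc bc ef  |nnnT..}F||..
00000020  a1 72 cf 61 81 bb 24 a3  6e 67 28 5b e0 c3 4f d1  |.r.a..$.ng([
00000030  bf 79 a5 40 ad 06 2a 2a  2a 2a 2a 2a 70 aa d6 f2  |.y.@..******
00000040  8a 37 5f 5f b1 40 14 14  05 7d 87 76 2b 26 11 bd  |.7__.@...}.v
00000050  5e b3 13 b7 a7 0f 74 16  4b 92 92 92 92 fa 10 67  |^.....t.K...
00000060  67 8d 31                                          |g.1         
                                                                         
                                                                         
                                                                         


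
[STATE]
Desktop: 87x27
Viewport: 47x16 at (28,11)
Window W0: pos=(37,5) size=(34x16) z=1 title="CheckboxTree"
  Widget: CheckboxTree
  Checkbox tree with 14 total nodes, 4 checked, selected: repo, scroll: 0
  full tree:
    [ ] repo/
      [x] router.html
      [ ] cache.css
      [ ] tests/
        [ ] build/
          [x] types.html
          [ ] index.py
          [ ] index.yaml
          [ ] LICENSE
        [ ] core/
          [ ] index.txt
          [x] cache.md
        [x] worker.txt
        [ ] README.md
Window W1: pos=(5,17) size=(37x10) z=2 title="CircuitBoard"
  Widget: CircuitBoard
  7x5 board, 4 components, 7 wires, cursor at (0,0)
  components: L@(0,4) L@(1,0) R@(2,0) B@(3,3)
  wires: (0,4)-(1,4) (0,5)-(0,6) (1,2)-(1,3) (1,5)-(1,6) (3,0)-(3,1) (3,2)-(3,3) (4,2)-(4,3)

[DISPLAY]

         ┃   [-] tests/                   ┃    
         ┃     [-] build/                 ┃    
         ┃       [x] types.html           ┃    
         ┃       [ ] index.py             ┃    
         ┃       [ ] index.yaml           ┃    
         ┃       [ ] LICENSE              ┃    
━━━━━━━━━━━━━┓ [-] core/                  ┃    
             ┃   [ ] index.txt            ┃    
─────────────┨   [x] cache.md             ┃    
             ┃━━━━━━━━━━━━━━━━━━━━━━━━━━━━┛    
  · ─ ·      ┃                                 
             ┃                                 
  · ─ ·      ┃                                 
             ┃                                 
             ┃                                 
━━━━━━━━━━━━━┛                                 


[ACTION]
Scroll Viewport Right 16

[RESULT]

 [-] tests/                   ┃                
   [-] build/                 ┃                
     [x] types.html           ┃                
     [ ] index.py             ┃                
     [ ] index.yaml           ┃                
     [ ] LICENSE              ┃                
━┓ [-] core/                  ┃                
 ┃   [ ] index.txt            ┃                
─┨   [x] cache.md             ┃                
 ┃━━━━━━━━━━━━━━━━━━━━━━━━━━━━┛                
 ┃                                             
 ┃                                             
 ┃                                             
 ┃                                             
 ┃                                             
━┛                                             


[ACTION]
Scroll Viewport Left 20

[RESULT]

                 ┃   [-] tests/                
                 ┃     [-] build/              
                 ┃       [x] types.html        
                 ┃       [ ] index.py          
                 ┃       [ ] index.yaml        
                 ┃       [ ] LICENSE           
━━━━━━━━━━━━━━━━━━━━━┓ [-] core/               
                     ┃   [ ] index.txt         
─────────────────────┨   [x] cache.md          
 6                   ┃━━━━━━━━━━━━━━━━━━━━━━━━━
      L   · ─ ·      ┃                         
      │              ┃                         
─ ·   ·   · ─ ·      ┃                         
                     ┃                         
                     ┃                         
━━━━━━━━━━━━━━━━━━━━━┛                         


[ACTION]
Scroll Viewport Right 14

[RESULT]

   ┃   [-] tests/                   ┃          
   ┃     [-] build/                 ┃          
   ┃       [x] types.html           ┃          
   ┃       [ ] index.py             ┃          
   ┃       [ ] index.yaml           ┃          
   ┃       [ ] LICENSE              ┃          
━━━━━━━┓ [-] core/                  ┃          
       ┃   [ ] index.txt            ┃          
───────┨   [x] cache.md             ┃          
       ┃━━━━━━━━━━━━━━━━━━━━━━━━━━━━┛          
·      ┃                                       
       ┃                                       
·      ┃                                       
       ┃                                       
       ┃                                       
━━━━━━━┛                                       


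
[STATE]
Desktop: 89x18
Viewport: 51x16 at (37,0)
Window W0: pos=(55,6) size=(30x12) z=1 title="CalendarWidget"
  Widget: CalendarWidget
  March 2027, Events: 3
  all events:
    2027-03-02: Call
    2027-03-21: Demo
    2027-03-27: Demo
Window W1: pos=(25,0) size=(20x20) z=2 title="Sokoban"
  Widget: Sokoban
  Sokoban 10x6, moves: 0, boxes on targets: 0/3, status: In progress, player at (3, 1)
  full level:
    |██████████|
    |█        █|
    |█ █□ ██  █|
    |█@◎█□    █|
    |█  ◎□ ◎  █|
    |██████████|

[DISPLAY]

━━━━━━━┓                                           
       ┃                                           
───────┨                                           
       ┃                                           
       ┃                                           
       ┃                                           
       ┃          ┏━━━━━━━━━━━━━━━━━━━━━━━━━━━━┓   
       ┃          ┃ CalendarWidget             ┃   
       ┃          ┠────────────────────────────┨   
/3     ┃          ┃         March 2027         ┃   
       ┃          ┃Mo Tu We Th Fr Sa Su        ┃   
       ┃          ┃ 1  2*  3  4  5  6  7       ┃   
       ┃          ┃ 8  9 10 11 12 13 14        ┃   
       ┃          ┃15 16 17 18 19 20 21*       ┃   
       ┃          ┃22 23 24 25 26 27* 28       ┃   
       ┃          ┃29 30 31                    ┃   


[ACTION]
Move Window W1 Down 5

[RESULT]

───────┨                                           
       ┃                                           
       ┃                                           
       ┃                                           
       ┃                                           
       ┃                                           
       ┃          ┏━━━━━━━━━━━━━━━━━━━━━━━━━━━━┓   
/3     ┃          ┃ CalendarWidget             ┃   
       ┃          ┠────────────────────────────┨   
       ┃          ┃         March 2027         ┃   
       ┃          ┃Mo Tu We Th Fr Sa Su        ┃   
       ┃          ┃ 1  2*  3  4  5  6  7       ┃   
       ┃          ┃ 8  9 10 11 12 13 14        ┃   
       ┃          ┃15 16 17 18 19 20 21*       ┃   
       ┃          ┃22 23 24 25 26 27* 28       ┃   
       ┃          ┃29 30 31                    ┃   


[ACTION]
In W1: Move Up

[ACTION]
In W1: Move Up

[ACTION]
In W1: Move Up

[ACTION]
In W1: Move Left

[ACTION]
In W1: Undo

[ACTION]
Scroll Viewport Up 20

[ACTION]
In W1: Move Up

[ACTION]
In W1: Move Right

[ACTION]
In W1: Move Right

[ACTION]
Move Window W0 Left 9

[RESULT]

───────┨                                           
       ┃                                           
       ┃                                           
       ┃                                           
       ┃                                           
       ┃                                           
       ┃ ┏━━━━━━━━━━━━━━━━━━━━━━━━━━━━┓            
/3     ┃ ┃ CalendarWidget             ┃            
       ┃ ┠────────────────────────────┨            
       ┃ ┃         March 2027         ┃            
       ┃ ┃Mo Tu We Th Fr Sa Su        ┃            
       ┃ ┃ 1  2*  3  4  5  6  7       ┃            
       ┃ ┃ 8  9 10 11 12 13 14        ┃            
       ┃ ┃15 16 17 18 19 20 21*       ┃            
       ┃ ┃22 23 24 25 26 27* 28       ┃            
       ┃ ┃29 30 31                    ┃            


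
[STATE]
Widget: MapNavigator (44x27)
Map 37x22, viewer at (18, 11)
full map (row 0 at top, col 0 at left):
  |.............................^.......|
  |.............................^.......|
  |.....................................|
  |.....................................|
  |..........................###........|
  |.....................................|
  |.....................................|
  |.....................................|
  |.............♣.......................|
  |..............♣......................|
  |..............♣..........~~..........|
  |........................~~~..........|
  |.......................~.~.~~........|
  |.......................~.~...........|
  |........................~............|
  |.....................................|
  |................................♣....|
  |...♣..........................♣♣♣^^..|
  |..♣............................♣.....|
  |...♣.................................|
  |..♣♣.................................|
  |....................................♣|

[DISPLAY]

                                            
                                            
    .............................^.......   
    .............................^.......   
    .....................................   
    .....................................   
    ..........................###........   
    .....................................   
    .....................................   
    .....................................   
    .............♣.......................   
    ..............♣......................   
    ..............♣..........~~..........   
    ..................@.....~~~..........   
    .......................~.~.~~........   
    .......................~.~...........   
    ........................~............   
    .....................................   
    ................................♣....   
    ...♣..........................♣♣♣^^..   
    ..♣............................♣.....   
    ...♣.................................   
    ..♣♣.................................   
    ....................................♣   
                                            
                                            
                                            


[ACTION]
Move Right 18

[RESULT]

                                            
                                            
...............^.......                     
...............^.......                     
.......................                     
.......................                     
............###........                     
.......................                     
.......................                     
.......................                     
.......................                     
♣......................                     
♣..........~~..........                     
..........~~~.........@                     
.........~.~.~~........                     
.........~.~...........                     
..........~............                     
.......................                     
..................♣....                     
................♣♣♣^^..                     
.................♣.....                     
.......................                     
.......................                     
......................♣                     
                                            
                                            
                                            


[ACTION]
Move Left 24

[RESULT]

                                            
                                            
          .............................^....
          .............................^....
          ..................................
          ..................................
          ..........................###.....
          ..................................
          ..................................
          ..................................
          .............♣....................
          ..............♣...................
          ..............♣..........~~.......
          ............@...........~~~.......
          .......................~.~.~~.....
          .......................~.~........
          ........................~.........
          ..................................
          ................................♣.
          ...♣..........................♣♣♣^
          ..♣............................♣..
          ...♣..............................
          ..♣♣..............................
          ..................................
                                            
                                            
                                            


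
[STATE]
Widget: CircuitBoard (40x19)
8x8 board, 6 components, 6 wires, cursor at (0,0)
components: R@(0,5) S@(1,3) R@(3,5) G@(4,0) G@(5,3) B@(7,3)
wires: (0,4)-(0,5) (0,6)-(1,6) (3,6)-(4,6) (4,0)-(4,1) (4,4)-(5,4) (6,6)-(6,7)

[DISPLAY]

   0 1 2 3 4 5 6 7                      
0  [.]              · ─ R   ·           
                            │           
1               S           ·           
                                        
2                                       
                                        
3                       R   ·           
                            │           
4   G ─ ·           ·       ·           
                    │                   
5               G   ·                   
                                        
6                           · ─ ·       
                                        
7               B                       
Cursor: (0,0)                           
                                        
                                        


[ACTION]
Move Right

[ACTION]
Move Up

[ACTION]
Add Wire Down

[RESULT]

   0 1 2 3 4 5 6 7                      
0      [.]          · ─ R   ·           
        │                   │           
1       ·       S           ·           
                                        
2                                       
                                        
3                       R   ·           
                            │           
4   G ─ ·           ·       ·           
                    │                   
5               G   ·                   
                                        
6                           · ─ ·       
                                        
7               B                       
Cursor: (0,1)                           
                                        
                                        


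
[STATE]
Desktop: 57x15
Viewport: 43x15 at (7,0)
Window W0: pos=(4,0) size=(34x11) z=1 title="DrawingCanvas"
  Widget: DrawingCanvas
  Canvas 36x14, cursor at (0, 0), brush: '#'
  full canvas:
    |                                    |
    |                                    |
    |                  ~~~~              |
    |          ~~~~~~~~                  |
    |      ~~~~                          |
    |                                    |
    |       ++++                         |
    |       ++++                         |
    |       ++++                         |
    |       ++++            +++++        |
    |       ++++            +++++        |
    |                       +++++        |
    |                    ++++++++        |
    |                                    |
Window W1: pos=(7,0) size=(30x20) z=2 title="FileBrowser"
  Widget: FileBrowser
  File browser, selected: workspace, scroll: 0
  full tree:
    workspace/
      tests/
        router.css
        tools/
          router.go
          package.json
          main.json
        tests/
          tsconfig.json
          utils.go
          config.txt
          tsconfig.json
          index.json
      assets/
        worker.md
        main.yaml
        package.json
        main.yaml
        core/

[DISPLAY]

┏━━━━━━━━━━━━━━━━━━━━━━━━━━━━┓┓            
┃ FileBrowser                ┃┃            
┠────────────────────────────┨┨            
┃> [-] workspace/            ┃┃            
┃    [+] tests/              ┃┃            
┃    [+] assets/             ┃┃            
┃                            ┃┃            
┃                            ┃┃            
┃                            ┃┃            
┃                            ┃┃            
┃                            ┃┛            
┃                            ┃             
┃                            ┃             
┃                            ┃             
┃                            ┃             


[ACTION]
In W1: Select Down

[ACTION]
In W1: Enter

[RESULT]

┏━━━━━━━━━━━━━━━━━━━━━━━━━━━━┓┓            
┃ FileBrowser                ┃┃            
┠────────────────────────────┨┨            
┃  [-] workspace/            ┃┃            
┃  > [-] tests/              ┃┃            
┃      router.css            ┃┃            
┃      [+] tools/            ┃┃            
┃      [+] tests/            ┃┃            
┃    [+] assets/             ┃┃            
┃                            ┃┃            
┃                            ┃┛            
┃                            ┃             
┃                            ┃             
┃                            ┃             
┃                            ┃             


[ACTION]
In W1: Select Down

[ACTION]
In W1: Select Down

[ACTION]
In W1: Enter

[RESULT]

┏━━━━━━━━━━━━━━━━━━━━━━━━━━━━┓┓            
┃ FileBrowser                ┃┃            
┠────────────────────────────┨┨            
┃  [-] workspace/            ┃┃            
┃    [-] tests/              ┃┃            
┃      router.css            ┃┃            
┃    > [-] tools/            ┃┃            
┃        router.go           ┃┃            
┃        package.json        ┃┃            
┃        main.json           ┃┃            
┃      [+] tests/            ┃┛            
┃    [+] assets/             ┃             
┃                            ┃             
┃                            ┃             
┃                            ┃             


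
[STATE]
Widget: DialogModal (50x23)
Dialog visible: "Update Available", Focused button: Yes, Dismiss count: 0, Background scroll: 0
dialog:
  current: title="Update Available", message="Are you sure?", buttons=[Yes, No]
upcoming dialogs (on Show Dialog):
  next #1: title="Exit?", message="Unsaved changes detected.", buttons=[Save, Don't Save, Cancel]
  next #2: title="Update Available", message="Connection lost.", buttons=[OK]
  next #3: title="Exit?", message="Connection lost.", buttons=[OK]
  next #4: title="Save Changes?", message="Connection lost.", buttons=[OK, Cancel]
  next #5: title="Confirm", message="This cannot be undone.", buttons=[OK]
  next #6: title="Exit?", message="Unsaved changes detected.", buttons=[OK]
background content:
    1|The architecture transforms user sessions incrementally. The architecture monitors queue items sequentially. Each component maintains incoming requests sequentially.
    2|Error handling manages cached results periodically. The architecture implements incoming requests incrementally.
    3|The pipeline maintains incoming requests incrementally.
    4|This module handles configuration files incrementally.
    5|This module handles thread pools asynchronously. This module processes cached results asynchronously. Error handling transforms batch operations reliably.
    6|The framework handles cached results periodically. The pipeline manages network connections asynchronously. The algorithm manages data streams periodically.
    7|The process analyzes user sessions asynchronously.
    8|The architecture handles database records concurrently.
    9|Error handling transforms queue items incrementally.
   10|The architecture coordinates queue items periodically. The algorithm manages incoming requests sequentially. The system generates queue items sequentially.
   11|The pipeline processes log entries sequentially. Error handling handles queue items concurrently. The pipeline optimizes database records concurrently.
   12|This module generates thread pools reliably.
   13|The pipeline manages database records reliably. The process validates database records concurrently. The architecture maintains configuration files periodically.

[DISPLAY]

The architecture transforms user sessions incremen
Error handling manages cached results periodically
The pipeline maintains incoming requests increment
This module handles configuration files incrementa
This module handles thread pools asynchronously. T
The framework handles cached results periodically.
The process analyzes user sessions asynchronously.
The architecture handles database records concurre
Error handling transforms queue items incrementall
The architectur┌──────────────────┐items periodica
The pipeline pr│ Update Available │sequentially. E
This module gen│  Are you sure?   │reliably.      
The pipeline ma│    [Yes]  No     │ds reliably. Th
               └──────────────────┘               
                                                  
                                                  
                                                  
                                                  
                                                  
                                                  
                                                  
                                                  
                                                  


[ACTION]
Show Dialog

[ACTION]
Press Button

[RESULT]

The architecture transforms user sessions incremen
Error handling manages cached results periodically
The pipeline maintains incoming requests increment
This module handles configuration files incrementa
This module handles thread pools asynchronously. T
The framework handles cached results periodically.
The process analyzes user sessions asynchronously.
The architecture handles database records concurre
Error handling transforms queue items incrementall
The architecture coordinates queue items periodica
The pipeline processes log entries sequentially. E
This module generates thread pools reliably.      
The pipeline manages database records reliably. Th
                                                  
                                                  
                                                  
                                                  
                                                  
                                                  
                                                  
                                                  
                                                  
                                                  


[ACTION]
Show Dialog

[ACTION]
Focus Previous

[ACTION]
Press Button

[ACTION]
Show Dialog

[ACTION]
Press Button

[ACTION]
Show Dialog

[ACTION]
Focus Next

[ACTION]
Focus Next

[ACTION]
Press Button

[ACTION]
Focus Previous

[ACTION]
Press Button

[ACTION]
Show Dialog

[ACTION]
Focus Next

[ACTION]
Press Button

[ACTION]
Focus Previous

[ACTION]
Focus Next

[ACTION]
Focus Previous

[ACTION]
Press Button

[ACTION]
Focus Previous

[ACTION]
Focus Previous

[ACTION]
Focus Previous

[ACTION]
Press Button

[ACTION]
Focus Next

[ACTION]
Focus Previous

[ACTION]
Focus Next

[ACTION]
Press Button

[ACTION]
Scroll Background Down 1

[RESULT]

Error handling manages cached results periodically
The pipeline maintains incoming requests increment
This module handles configuration files incrementa
This module handles thread pools asynchronously. T
The framework handles cached results periodically.
The process analyzes user sessions asynchronously.
The architecture handles database records concurre
Error handling transforms queue items incrementall
The architecture coordinates queue items periodica
The pipeline processes log entries sequentially. E
This module generates thread pools reliably.      
The pipeline manages database records reliably. Th
                                                  
                                                  
                                                  
                                                  
                                                  
                                                  
                                                  
                                                  
                                                  
                                                  
                                                  
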